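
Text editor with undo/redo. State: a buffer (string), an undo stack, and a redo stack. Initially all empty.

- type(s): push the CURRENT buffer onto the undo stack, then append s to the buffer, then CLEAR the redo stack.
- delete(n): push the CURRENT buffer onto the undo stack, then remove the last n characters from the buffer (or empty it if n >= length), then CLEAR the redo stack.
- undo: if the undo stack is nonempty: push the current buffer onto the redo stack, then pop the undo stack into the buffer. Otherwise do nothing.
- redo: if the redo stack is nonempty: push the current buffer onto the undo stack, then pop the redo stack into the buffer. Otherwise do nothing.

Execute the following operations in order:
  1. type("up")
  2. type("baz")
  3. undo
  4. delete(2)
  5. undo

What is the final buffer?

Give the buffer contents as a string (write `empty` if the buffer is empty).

After op 1 (type): buf='up' undo_depth=1 redo_depth=0
After op 2 (type): buf='upbaz' undo_depth=2 redo_depth=0
After op 3 (undo): buf='up' undo_depth=1 redo_depth=1
After op 4 (delete): buf='(empty)' undo_depth=2 redo_depth=0
After op 5 (undo): buf='up' undo_depth=1 redo_depth=1

Answer: up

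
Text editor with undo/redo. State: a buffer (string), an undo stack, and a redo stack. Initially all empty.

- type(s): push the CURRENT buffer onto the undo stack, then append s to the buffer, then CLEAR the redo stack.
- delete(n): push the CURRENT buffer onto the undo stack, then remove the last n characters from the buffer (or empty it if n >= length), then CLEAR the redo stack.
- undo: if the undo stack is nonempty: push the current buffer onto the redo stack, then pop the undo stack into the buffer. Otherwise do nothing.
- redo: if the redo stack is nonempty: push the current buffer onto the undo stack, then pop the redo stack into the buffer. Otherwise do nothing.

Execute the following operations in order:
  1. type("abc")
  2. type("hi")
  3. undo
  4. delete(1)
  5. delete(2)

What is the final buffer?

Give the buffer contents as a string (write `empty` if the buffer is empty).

Answer: empty

Derivation:
After op 1 (type): buf='abc' undo_depth=1 redo_depth=0
After op 2 (type): buf='abchi' undo_depth=2 redo_depth=0
After op 3 (undo): buf='abc' undo_depth=1 redo_depth=1
After op 4 (delete): buf='ab' undo_depth=2 redo_depth=0
After op 5 (delete): buf='(empty)' undo_depth=3 redo_depth=0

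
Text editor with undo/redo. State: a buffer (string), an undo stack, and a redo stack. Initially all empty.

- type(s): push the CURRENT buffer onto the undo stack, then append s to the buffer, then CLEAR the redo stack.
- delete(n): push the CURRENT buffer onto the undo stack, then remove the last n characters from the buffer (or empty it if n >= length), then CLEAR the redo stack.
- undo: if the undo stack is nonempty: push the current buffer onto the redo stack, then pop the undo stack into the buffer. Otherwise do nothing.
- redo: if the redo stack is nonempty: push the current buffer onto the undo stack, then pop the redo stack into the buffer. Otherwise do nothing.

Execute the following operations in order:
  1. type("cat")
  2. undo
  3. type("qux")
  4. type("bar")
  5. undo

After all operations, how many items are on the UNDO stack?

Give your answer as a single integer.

After op 1 (type): buf='cat' undo_depth=1 redo_depth=0
After op 2 (undo): buf='(empty)' undo_depth=0 redo_depth=1
After op 3 (type): buf='qux' undo_depth=1 redo_depth=0
After op 4 (type): buf='quxbar' undo_depth=2 redo_depth=0
After op 5 (undo): buf='qux' undo_depth=1 redo_depth=1

Answer: 1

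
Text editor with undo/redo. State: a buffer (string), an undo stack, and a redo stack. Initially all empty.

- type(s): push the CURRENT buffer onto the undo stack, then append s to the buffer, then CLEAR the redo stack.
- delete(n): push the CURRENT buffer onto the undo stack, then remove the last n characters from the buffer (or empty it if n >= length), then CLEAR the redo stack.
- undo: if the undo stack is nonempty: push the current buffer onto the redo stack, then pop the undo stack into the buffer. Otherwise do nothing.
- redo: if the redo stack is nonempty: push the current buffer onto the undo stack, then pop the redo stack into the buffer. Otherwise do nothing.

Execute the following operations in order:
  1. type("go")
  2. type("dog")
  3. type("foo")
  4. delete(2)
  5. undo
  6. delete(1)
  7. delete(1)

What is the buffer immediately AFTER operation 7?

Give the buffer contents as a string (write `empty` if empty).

After op 1 (type): buf='go' undo_depth=1 redo_depth=0
After op 2 (type): buf='godog' undo_depth=2 redo_depth=0
After op 3 (type): buf='godogfoo' undo_depth=3 redo_depth=0
After op 4 (delete): buf='godogf' undo_depth=4 redo_depth=0
After op 5 (undo): buf='godogfoo' undo_depth=3 redo_depth=1
After op 6 (delete): buf='godogfo' undo_depth=4 redo_depth=0
After op 7 (delete): buf='godogf' undo_depth=5 redo_depth=0

Answer: godogf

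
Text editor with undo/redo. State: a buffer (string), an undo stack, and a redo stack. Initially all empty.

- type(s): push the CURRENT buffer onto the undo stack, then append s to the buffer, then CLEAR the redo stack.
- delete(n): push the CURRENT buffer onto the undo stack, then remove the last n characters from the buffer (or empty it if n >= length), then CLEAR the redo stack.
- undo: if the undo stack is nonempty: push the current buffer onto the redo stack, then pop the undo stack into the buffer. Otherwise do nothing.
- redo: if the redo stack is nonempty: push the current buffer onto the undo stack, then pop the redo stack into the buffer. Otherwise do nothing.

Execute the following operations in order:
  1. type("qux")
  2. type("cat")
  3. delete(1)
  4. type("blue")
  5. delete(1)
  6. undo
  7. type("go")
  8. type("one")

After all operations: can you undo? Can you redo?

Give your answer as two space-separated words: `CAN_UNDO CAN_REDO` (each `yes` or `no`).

After op 1 (type): buf='qux' undo_depth=1 redo_depth=0
After op 2 (type): buf='quxcat' undo_depth=2 redo_depth=0
After op 3 (delete): buf='quxca' undo_depth=3 redo_depth=0
After op 4 (type): buf='quxcablue' undo_depth=4 redo_depth=0
After op 5 (delete): buf='quxcablu' undo_depth=5 redo_depth=0
After op 6 (undo): buf='quxcablue' undo_depth=4 redo_depth=1
After op 7 (type): buf='quxcabluego' undo_depth=5 redo_depth=0
After op 8 (type): buf='quxcabluegoone' undo_depth=6 redo_depth=0

Answer: yes no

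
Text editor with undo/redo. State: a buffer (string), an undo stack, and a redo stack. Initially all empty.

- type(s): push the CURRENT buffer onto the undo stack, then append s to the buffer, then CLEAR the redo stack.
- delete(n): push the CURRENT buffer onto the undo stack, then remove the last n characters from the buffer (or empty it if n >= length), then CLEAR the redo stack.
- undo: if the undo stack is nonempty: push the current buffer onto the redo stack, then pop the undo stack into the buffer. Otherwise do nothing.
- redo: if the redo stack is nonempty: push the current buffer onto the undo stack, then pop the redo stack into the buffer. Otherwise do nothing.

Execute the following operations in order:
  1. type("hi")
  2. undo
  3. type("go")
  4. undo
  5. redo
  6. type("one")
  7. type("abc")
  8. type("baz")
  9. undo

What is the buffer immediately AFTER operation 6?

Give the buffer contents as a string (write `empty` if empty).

Answer: goone

Derivation:
After op 1 (type): buf='hi' undo_depth=1 redo_depth=0
After op 2 (undo): buf='(empty)' undo_depth=0 redo_depth=1
After op 3 (type): buf='go' undo_depth=1 redo_depth=0
After op 4 (undo): buf='(empty)' undo_depth=0 redo_depth=1
After op 5 (redo): buf='go' undo_depth=1 redo_depth=0
After op 6 (type): buf='goone' undo_depth=2 redo_depth=0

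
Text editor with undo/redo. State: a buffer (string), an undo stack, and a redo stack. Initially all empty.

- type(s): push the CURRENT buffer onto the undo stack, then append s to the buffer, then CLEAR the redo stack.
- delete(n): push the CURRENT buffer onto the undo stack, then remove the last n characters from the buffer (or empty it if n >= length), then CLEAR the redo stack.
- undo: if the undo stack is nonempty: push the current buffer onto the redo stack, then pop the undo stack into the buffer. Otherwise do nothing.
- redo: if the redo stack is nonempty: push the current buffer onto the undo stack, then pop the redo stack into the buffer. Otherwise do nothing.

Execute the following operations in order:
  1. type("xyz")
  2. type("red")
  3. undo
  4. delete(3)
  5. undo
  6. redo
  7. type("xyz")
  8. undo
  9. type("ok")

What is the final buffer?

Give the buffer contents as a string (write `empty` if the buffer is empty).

Answer: ok

Derivation:
After op 1 (type): buf='xyz' undo_depth=1 redo_depth=0
After op 2 (type): buf='xyzred' undo_depth=2 redo_depth=0
After op 3 (undo): buf='xyz' undo_depth=1 redo_depth=1
After op 4 (delete): buf='(empty)' undo_depth=2 redo_depth=0
After op 5 (undo): buf='xyz' undo_depth=1 redo_depth=1
After op 6 (redo): buf='(empty)' undo_depth=2 redo_depth=0
After op 7 (type): buf='xyz' undo_depth=3 redo_depth=0
After op 8 (undo): buf='(empty)' undo_depth=2 redo_depth=1
After op 9 (type): buf='ok' undo_depth=3 redo_depth=0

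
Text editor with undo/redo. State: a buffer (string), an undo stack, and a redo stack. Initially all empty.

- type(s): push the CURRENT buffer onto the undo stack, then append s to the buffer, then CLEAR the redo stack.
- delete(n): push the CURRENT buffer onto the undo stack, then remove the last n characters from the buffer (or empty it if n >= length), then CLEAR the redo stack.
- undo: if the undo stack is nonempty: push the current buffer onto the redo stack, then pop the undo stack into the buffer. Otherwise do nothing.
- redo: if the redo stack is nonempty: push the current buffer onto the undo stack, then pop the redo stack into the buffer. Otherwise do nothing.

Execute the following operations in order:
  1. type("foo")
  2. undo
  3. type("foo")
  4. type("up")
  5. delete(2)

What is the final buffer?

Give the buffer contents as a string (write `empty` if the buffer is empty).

After op 1 (type): buf='foo' undo_depth=1 redo_depth=0
After op 2 (undo): buf='(empty)' undo_depth=0 redo_depth=1
After op 3 (type): buf='foo' undo_depth=1 redo_depth=0
After op 4 (type): buf='fooup' undo_depth=2 redo_depth=0
After op 5 (delete): buf='foo' undo_depth=3 redo_depth=0

Answer: foo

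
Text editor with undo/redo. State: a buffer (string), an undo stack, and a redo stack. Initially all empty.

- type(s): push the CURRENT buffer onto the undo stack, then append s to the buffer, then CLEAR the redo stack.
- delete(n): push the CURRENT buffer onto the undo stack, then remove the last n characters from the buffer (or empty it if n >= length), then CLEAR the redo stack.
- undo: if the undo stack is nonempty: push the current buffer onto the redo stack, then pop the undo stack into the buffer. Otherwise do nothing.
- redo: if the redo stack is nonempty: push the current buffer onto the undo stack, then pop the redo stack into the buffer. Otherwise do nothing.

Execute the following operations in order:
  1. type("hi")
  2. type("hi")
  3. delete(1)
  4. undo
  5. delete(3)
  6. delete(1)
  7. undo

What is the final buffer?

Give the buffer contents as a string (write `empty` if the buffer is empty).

Answer: h

Derivation:
After op 1 (type): buf='hi' undo_depth=1 redo_depth=0
After op 2 (type): buf='hihi' undo_depth=2 redo_depth=0
After op 3 (delete): buf='hih' undo_depth=3 redo_depth=0
After op 4 (undo): buf='hihi' undo_depth=2 redo_depth=1
After op 5 (delete): buf='h' undo_depth=3 redo_depth=0
After op 6 (delete): buf='(empty)' undo_depth=4 redo_depth=0
After op 7 (undo): buf='h' undo_depth=3 redo_depth=1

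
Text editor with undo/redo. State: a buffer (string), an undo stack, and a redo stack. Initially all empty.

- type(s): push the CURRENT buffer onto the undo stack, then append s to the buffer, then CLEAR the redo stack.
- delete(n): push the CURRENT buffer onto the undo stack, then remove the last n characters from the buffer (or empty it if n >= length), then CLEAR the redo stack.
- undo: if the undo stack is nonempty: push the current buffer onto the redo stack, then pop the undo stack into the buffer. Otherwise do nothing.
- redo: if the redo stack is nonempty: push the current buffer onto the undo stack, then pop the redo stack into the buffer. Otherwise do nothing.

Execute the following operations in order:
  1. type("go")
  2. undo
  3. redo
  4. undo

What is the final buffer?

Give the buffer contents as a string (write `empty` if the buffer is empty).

After op 1 (type): buf='go' undo_depth=1 redo_depth=0
After op 2 (undo): buf='(empty)' undo_depth=0 redo_depth=1
After op 3 (redo): buf='go' undo_depth=1 redo_depth=0
After op 4 (undo): buf='(empty)' undo_depth=0 redo_depth=1

Answer: empty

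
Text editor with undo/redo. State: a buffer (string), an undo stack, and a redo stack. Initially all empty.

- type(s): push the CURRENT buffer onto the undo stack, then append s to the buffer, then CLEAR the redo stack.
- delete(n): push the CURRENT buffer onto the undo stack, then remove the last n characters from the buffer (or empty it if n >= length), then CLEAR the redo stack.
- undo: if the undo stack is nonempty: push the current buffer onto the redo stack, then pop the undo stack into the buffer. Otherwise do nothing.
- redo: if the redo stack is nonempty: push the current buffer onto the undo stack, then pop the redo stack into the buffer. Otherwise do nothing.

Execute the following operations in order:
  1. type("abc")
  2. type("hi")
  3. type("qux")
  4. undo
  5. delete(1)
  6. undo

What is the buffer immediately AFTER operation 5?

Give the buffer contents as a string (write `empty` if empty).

Answer: abch

Derivation:
After op 1 (type): buf='abc' undo_depth=1 redo_depth=0
After op 2 (type): buf='abchi' undo_depth=2 redo_depth=0
After op 3 (type): buf='abchiqux' undo_depth=3 redo_depth=0
After op 4 (undo): buf='abchi' undo_depth=2 redo_depth=1
After op 5 (delete): buf='abch' undo_depth=3 redo_depth=0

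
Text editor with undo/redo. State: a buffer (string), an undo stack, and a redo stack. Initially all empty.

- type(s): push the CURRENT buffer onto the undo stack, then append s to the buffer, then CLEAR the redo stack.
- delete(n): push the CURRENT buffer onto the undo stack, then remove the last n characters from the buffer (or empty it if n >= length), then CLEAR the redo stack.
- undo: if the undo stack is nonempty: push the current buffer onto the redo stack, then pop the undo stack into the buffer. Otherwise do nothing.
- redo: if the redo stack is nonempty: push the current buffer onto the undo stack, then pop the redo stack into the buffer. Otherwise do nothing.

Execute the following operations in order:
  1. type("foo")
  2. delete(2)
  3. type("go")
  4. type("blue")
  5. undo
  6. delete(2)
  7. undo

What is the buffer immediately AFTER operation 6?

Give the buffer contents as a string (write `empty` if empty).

Answer: f

Derivation:
After op 1 (type): buf='foo' undo_depth=1 redo_depth=0
After op 2 (delete): buf='f' undo_depth=2 redo_depth=0
After op 3 (type): buf='fgo' undo_depth=3 redo_depth=0
After op 4 (type): buf='fgoblue' undo_depth=4 redo_depth=0
After op 5 (undo): buf='fgo' undo_depth=3 redo_depth=1
After op 6 (delete): buf='f' undo_depth=4 redo_depth=0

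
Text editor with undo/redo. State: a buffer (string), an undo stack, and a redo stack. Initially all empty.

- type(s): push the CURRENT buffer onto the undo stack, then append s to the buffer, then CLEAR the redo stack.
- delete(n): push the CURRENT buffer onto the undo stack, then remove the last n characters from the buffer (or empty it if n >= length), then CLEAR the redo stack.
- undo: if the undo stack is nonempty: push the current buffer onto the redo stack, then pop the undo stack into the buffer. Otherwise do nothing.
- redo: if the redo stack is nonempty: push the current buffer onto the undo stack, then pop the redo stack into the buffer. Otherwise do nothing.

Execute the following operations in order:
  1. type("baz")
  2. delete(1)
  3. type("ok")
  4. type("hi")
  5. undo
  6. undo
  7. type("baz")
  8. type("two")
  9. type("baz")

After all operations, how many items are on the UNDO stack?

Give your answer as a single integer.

Answer: 5

Derivation:
After op 1 (type): buf='baz' undo_depth=1 redo_depth=0
After op 2 (delete): buf='ba' undo_depth=2 redo_depth=0
After op 3 (type): buf='baok' undo_depth=3 redo_depth=0
After op 4 (type): buf='baokhi' undo_depth=4 redo_depth=0
After op 5 (undo): buf='baok' undo_depth=3 redo_depth=1
After op 6 (undo): buf='ba' undo_depth=2 redo_depth=2
After op 7 (type): buf='babaz' undo_depth=3 redo_depth=0
After op 8 (type): buf='babaztwo' undo_depth=4 redo_depth=0
After op 9 (type): buf='babaztwobaz' undo_depth=5 redo_depth=0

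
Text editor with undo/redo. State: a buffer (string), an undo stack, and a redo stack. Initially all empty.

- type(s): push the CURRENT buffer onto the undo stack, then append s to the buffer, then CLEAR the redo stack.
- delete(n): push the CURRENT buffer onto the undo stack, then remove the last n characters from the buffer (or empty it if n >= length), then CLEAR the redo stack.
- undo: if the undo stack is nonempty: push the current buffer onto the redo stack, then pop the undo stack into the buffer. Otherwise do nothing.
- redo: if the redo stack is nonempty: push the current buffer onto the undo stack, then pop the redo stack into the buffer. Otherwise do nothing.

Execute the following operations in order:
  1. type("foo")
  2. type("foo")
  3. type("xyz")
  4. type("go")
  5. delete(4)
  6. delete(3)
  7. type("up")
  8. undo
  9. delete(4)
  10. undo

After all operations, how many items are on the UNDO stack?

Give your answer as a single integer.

After op 1 (type): buf='foo' undo_depth=1 redo_depth=0
After op 2 (type): buf='foofoo' undo_depth=2 redo_depth=0
After op 3 (type): buf='foofooxyz' undo_depth=3 redo_depth=0
After op 4 (type): buf='foofooxyzgo' undo_depth=4 redo_depth=0
After op 5 (delete): buf='foofoox' undo_depth=5 redo_depth=0
After op 6 (delete): buf='foof' undo_depth=6 redo_depth=0
After op 7 (type): buf='foofup' undo_depth=7 redo_depth=0
After op 8 (undo): buf='foof' undo_depth=6 redo_depth=1
After op 9 (delete): buf='(empty)' undo_depth=7 redo_depth=0
After op 10 (undo): buf='foof' undo_depth=6 redo_depth=1

Answer: 6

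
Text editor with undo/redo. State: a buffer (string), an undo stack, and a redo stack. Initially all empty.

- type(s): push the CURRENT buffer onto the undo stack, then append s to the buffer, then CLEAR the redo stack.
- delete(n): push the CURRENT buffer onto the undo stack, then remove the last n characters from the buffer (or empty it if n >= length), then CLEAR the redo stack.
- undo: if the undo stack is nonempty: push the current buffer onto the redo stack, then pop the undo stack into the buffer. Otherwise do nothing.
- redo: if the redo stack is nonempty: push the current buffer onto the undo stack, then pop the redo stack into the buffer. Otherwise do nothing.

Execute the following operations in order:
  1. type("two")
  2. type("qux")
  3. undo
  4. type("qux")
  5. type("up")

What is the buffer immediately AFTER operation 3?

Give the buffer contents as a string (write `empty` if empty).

Answer: two

Derivation:
After op 1 (type): buf='two' undo_depth=1 redo_depth=0
After op 2 (type): buf='twoqux' undo_depth=2 redo_depth=0
After op 3 (undo): buf='two' undo_depth=1 redo_depth=1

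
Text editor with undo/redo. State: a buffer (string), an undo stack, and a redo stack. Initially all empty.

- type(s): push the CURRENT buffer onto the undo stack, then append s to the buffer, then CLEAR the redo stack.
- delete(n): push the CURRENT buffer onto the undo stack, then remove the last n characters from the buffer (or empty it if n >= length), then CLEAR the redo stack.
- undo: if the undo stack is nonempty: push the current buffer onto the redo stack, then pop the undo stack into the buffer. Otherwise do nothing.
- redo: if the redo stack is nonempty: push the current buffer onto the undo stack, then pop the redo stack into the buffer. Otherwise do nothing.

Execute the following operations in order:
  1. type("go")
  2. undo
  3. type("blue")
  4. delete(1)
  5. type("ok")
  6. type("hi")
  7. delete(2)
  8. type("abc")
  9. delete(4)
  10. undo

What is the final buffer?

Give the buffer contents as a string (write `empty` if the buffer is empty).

After op 1 (type): buf='go' undo_depth=1 redo_depth=0
After op 2 (undo): buf='(empty)' undo_depth=0 redo_depth=1
After op 3 (type): buf='blue' undo_depth=1 redo_depth=0
After op 4 (delete): buf='blu' undo_depth=2 redo_depth=0
After op 5 (type): buf='bluok' undo_depth=3 redo_depth=0
After op 6 (type): buf='bluokhi' undo_depth=4 redo_depth=0
After op 7 (delete): buf='bluok' undo_depth=5 redo_depth=0
After op 8 (type): buf='bluokabc' undo_depth=6 redo_depth=0
After op 9 (delete): buf='bluo' undo_depth=7 redo_depth=0
After op 10 (undo): buf='bluokabc' undo_depth=6 redo_depth=1

Answer: bluokabc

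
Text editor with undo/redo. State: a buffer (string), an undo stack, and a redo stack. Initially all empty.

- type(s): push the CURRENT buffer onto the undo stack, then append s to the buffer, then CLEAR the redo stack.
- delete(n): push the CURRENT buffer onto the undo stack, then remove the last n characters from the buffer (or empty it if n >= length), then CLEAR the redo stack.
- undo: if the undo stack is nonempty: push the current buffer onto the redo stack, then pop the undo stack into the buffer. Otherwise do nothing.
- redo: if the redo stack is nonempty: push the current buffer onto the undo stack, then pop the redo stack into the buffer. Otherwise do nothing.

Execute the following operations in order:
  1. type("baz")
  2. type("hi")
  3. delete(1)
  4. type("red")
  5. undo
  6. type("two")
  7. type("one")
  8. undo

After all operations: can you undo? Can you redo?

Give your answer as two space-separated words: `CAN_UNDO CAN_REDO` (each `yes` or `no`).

Answer: yes yes

Derivation:
After op 1 (type): buf='baz' undo_depth=1 redo_depth=0
After op 2 (type): buf='bazhi' undo_depth=2 redo_depth=0
After op 3 (delete): buf='bazh' undo_depth=3 redo_depth=0
After op 4 (type): buf='bazhred' undo_depth=4 redo_depth=0
After op 5 (undo): buf='bazh' undo_depth=3 redo_depth=1
After op 6 (type): buf='bazhtwo' undo_depth=4 redo_depth=0
After op 7 (type): buf='bazhtwoone' undo_depth=5 redo_depth=0
After op 8 (undo): buf='bazhtwo' undo_depth=4 redo_depth=1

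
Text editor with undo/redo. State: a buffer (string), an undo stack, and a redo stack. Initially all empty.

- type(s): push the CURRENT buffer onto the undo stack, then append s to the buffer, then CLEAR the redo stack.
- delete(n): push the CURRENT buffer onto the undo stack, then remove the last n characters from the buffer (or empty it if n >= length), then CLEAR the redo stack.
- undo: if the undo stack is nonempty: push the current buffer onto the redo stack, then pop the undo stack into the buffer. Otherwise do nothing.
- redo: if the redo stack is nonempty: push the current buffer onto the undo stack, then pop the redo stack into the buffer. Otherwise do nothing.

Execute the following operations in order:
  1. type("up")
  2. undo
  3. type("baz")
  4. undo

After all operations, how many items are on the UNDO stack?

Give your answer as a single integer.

After op 1 (type): buf='up' undo_depth=1 redo_depth=0
After op 2 (undo): buf='(empty)' undo_depth=0 redo_depth=1
After op 3 (type): buf='baz' undo_depth=1 redo_depth=0
After op 4 (undo): buf='(empty)' undo_depth=0 redo_depth=1

Answer: 0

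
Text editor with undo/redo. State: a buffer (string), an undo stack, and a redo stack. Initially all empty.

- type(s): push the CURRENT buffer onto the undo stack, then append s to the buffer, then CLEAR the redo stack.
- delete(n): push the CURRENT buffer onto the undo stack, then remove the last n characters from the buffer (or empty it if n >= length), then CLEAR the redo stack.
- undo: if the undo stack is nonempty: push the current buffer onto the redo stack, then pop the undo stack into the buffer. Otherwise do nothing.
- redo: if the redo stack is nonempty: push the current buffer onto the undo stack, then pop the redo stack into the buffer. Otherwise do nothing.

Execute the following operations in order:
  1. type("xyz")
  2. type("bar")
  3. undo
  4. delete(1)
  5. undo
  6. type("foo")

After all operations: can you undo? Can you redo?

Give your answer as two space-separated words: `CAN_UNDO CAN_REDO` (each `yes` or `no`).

Answer: yes no

Derivation:
After op 1 (type): buf='xyz' undo_depth=1 redo_depth=0
After op 2 (type): buf='xyzbar' undo_depth=2 redo_depth=0
After op 3 (undo): buf='xyz' undo_depth=1 redo_depth=1
After op 4 (delete): buf='xy' undo_depth=2 redo_depth=0
After op 5 (undo): buf='xyz' undo_depth=1 redo_depth=1
After op 6 (type): buf='xyzfoo' undo_depth=2 redo_depth=0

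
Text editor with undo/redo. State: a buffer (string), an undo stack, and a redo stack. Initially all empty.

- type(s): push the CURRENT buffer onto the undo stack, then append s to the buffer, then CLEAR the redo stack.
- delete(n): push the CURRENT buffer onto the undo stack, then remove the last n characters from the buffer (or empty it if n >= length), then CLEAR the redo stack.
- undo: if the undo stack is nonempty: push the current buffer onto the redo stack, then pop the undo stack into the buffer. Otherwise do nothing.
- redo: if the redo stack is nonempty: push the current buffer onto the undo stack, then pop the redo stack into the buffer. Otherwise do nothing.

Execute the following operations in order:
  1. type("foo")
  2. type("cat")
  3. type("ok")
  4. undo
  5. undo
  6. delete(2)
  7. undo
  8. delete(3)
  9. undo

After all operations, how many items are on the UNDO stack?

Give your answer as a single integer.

After op 1 (type): buf='foo' undo_depth=1 redo_depth=0
After op 2 (type): buf='foocat' undo_depth=2 redo_depth=0
After op 3 (type): buf='foocatok' undo_depth=3 redo_depth=0
After op 4 (undo): buf='foocat' undo_depth=2 redo_depth=1
After op 5 (undo): buf='foo' undo_depth=1 redo_depth=2
After op 6 (delete): buf='f' undo_depth=2 redo_depth=0
After op 7 (undo): buf='foo' undo_depth=1 redo_depth=1
After op 8 (delete): buf='(empty)' undo_depth=2 redo_depth=0
After op 9 (undo): buf='foo' undo_depth=1 redo_depth=1

Answer: 1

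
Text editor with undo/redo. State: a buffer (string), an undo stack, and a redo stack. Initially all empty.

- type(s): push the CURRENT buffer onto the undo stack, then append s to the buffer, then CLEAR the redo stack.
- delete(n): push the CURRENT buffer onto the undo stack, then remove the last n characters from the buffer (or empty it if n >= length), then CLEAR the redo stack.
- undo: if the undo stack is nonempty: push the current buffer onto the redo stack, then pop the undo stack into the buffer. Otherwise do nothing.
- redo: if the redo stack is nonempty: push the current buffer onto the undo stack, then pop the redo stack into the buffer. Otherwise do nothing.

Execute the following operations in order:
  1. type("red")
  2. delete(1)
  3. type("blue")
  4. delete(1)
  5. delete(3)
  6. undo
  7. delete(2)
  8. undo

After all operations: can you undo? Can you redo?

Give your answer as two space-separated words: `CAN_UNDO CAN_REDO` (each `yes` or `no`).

Answer: yes yes

Derivation:
After op 1 (type): buf='red' undo_depth=1 redo_depth=0
After op 2 (delete): buf='re' undo_depth=2 redo_depth=0
After op 3 (type): buf='reblue' undo_depth=3 redo_depth=0
After op 4 (delete): buf='reblu' undo_depth=4 redo_depth=0
After op 5 (delete): buf='re' undo_depth=5 redo_depth=0
After op 6 (undo): buf='reblu' undo_depth=4 redo_depth=1
After op 7 (delete): buf='reb' undo_depth=5 redo_depth=0
After op 8 (undo): buf='reblu' undo_depth=4 redo_depth=1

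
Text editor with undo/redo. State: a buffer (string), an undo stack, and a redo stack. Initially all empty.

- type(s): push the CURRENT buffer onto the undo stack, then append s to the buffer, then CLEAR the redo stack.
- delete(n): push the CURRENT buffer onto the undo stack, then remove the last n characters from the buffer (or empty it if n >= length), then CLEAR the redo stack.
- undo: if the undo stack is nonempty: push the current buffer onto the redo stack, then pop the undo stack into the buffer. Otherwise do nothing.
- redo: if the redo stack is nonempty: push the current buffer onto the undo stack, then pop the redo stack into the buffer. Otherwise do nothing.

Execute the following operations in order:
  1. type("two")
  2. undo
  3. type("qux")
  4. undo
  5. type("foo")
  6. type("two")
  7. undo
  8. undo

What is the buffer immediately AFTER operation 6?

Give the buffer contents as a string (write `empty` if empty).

After op 1 (type): buf='two' undo_depth=1 redo_depth=0
After op 2 (undo): buf='(empty)' undo_depth=0 redo_depth=1
After op 3 (type): buf='qux' undo_depth=1 redo_depth=0
After op 4 (undo): buf='(empty)' undo_depth=0 redo_depth=1
After op 5 (type): buf='foo' undo_depth=1 redo_depth=0
After op 6 (type): buf='footwo' undo_depth=2 redo_depth=0

Answer: footwo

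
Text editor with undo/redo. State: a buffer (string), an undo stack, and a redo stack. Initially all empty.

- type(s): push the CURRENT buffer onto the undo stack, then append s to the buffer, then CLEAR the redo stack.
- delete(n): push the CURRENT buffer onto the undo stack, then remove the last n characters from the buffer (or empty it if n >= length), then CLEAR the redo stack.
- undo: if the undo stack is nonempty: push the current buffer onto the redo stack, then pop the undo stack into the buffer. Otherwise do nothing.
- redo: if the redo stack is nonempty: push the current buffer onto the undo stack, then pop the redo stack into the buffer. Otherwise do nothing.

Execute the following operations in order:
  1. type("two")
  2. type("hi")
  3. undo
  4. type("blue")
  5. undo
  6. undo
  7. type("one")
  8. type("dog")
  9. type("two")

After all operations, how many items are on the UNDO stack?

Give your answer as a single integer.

Answer: 3

Derivation:
After op 1 (type): buf='two' undo_depth=1 redo_depth=0
After op 2 (type): buf='twohi' undo_depth=2 redo_depth=0
After op 3 (undo): buf='two' undo_depth=1 redo_depth=1
After op 4 (type): buf='twoblue' undo_depth=2 redo_depth=0
After op 5 (undo): buf='two' undo_depth=1 redo_depth=1
After op 6 (undo): buf='(empty)' undo_depth=0 redo_depth=2
After op 7 (type): buf='one' undo_depth=1 redo_depth=0
After op 8 (type): buf='onedog' undo_depth=2 redo_depth=0
After op 9 (type): buf='onedogtwo' undo_depth=3 redo_depth=0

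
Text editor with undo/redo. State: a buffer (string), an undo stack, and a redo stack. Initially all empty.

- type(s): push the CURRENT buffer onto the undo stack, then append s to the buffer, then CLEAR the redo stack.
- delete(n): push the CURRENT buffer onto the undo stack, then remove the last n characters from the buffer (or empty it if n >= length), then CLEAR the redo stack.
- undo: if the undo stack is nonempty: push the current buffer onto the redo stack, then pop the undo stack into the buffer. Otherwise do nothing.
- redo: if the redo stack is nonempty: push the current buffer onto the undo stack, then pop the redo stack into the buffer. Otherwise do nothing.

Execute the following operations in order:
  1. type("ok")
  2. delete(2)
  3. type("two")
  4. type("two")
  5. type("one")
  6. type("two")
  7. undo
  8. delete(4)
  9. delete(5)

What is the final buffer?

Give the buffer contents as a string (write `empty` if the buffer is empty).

Answer: empty

Derivation:
After op 1 (type): buf='ok' undo_depth=1 redo_depth=0
After op 2 (delete): buf='(empty)' undo_depth=2 redo_depth=0
After op 3 (type): buf='two' undo_depth=3 redo_depth=0
After op 4 (type): buf='twotwo' undo_depth=4 redo_depth=0
After op 5 (type): buf='twotwoone' undo_depth=5 redo_depth=0
After op 6 (type): buf='twotwoonetwo' undo_depth=6 redo_depth=0
After op 7 (undo): buf='twotwoone' undo_depth=5 redo_depth=1
After op 8 (delete): buf='twotw' undo_depth=6 redo_depth=0
After op 9 (delete): buf='(empty)' undo_depth=7 redo_depth=0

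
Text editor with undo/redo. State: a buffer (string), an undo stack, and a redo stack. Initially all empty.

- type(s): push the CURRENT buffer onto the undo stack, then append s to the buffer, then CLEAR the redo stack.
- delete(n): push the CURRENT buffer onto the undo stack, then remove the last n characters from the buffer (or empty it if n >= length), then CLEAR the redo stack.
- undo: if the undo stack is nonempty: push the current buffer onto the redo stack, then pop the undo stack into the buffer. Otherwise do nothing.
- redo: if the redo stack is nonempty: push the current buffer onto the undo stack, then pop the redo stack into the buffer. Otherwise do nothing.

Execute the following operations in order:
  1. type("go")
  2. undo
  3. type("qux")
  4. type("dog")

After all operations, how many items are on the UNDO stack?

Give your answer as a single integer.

Answer: 2

Derivation:
After op 1 (type): buf='go' undo_depth=1 redo_depth=0
After op 2 (undo): buf='(empty)' undo_depth=0 redo_depth=1
After op 3 (type): buf='qux' undo_depth=1 redo_depth=0
After op 4 (type): buf='quxdog' undo_depth=2 redo_depth=0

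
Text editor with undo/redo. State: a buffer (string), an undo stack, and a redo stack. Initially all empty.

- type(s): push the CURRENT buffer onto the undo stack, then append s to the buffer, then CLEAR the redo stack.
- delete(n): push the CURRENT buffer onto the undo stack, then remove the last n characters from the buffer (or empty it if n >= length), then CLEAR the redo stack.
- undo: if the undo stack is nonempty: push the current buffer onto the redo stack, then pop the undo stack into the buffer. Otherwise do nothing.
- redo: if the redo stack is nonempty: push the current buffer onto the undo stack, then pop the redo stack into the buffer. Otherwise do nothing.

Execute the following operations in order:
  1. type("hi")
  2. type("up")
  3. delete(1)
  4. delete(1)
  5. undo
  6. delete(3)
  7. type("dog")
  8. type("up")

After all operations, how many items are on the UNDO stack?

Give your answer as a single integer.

Answer: 6

Derivation:
After op 1 (type): buf='hi' undo_depth=1 redo_depth=0
After op 2 (type): buf='hiup' undo_depth=2 redo_depth=0
After op 3 (delete): buf='hiu' undo_depth=3 redo_depth=0
After op 4 (delete): buf='hi' undo_depth=4 redo_depth=0
After op 5 (undo): buf='hiu' undo_depth=3 redo_depth=1
After op 6 (delete): buf='(empty)' undo_depth=4 redo_depth=0
After op 7 (type): buf='dog' undo_depth=5 redo_depth=0
After op 8 (type): buf='dogup' undo_depth=6 redo_depth=0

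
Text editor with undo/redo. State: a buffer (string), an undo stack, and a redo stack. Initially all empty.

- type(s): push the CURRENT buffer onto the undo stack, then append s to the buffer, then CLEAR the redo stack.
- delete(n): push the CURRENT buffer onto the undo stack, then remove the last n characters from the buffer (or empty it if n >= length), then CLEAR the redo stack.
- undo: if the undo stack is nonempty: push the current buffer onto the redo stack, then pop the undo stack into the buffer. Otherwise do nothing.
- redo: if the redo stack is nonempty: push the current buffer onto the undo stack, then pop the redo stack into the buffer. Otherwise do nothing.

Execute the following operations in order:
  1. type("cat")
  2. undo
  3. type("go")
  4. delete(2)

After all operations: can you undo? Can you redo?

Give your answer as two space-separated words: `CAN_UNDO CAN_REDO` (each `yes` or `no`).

Answer: yes no

Derivation:
After op 1 (type): buf='cat' undo_depth=1 redo_depth=0
After op 2 (undo): buf='(empty)' undo_depth=0 redo_depth=1
After op 3 (type): buf='go' undo_depth=1 redo_depth=0
After op 4 (delete): buf='(empty)' undo_depth=2 redo_depth=0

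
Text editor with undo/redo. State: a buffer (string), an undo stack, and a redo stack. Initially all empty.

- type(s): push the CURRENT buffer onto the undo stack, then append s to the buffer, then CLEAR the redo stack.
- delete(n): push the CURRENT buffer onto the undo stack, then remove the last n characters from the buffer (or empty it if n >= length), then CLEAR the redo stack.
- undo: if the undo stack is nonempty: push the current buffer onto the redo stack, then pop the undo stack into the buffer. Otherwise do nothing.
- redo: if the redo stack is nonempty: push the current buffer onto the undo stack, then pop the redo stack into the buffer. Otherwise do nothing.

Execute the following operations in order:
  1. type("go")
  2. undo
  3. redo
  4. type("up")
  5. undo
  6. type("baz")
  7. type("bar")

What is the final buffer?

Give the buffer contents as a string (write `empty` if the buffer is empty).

After op 1 (type): buf='go' undo_depth=1 redo_depth=0
After op 2 (undo): buf='(empty)' undo_depth=0 redo_depth=1
After op 3 (redo): buf='go' undo_depth=1 redo_depth=0
After op 4 (type): buf='goup' undo_depth=2 redo_depth=0
After op 5 (undo): buf='go' undo_depth=1 redo_depth=1
After op 6 (type): buf='gobaz' undo_depth=2 redo_depth=0
After op 7 (type): buf='gobazbar' undo_depth=3 redo_depth=0

Answer: gobazbar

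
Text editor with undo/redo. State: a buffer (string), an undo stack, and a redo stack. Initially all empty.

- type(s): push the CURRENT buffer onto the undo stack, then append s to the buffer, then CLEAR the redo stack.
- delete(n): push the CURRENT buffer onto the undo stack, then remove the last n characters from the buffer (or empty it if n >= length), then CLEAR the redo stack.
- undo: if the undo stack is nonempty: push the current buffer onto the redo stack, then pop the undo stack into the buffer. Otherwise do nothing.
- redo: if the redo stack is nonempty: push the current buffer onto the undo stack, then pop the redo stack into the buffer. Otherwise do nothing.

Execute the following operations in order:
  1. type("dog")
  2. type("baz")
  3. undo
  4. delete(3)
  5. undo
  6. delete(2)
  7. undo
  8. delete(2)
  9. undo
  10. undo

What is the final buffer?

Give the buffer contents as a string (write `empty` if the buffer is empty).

After op 1 (type): buf='dog' undo_depth=1 redo_depth=0
After op 2 (type): buf='dogbaz' undo_depth=2 redo_depth=0
After op 3 (undo): buf='dog' undo_depth=1 redo_depth=1
After op 4 (delete): buf='(empty)' undo_depth=2 redo_depth=0
After op 5 (undo): buf='dog' undo_depth=1 redo_depth=1
After op 6 (delete): buf='d' undo_depth=2 redo_depth=0
After op 7 (undo): buf='dog' undo_depth=1 redo_depth=1
After op 8 (delete): buf='d' undo_depth=2 redo_depth=0
After op 9 (undo): buf='dog' undo_depth=1 redo_depth=1
After op 10 (undo): buf='(empty)' undo_depth=0 redo_depth=2

Answer: empty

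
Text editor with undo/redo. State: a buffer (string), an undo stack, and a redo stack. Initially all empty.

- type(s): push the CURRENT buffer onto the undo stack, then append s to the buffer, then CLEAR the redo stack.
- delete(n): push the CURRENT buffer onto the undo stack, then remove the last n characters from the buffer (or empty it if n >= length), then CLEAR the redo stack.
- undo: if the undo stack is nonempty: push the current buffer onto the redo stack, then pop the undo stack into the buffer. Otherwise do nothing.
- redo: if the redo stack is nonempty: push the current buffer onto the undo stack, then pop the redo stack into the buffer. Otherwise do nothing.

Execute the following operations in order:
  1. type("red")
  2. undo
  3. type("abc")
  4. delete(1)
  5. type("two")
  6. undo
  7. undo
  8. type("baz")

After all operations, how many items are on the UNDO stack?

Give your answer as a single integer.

Answer: 2

Derivation:
After op 1 (type): buf='red' undo_depth=1 redo_depth=0
After op 2 (undo): buf='(empty)' undo_depth=0 redo_depth=1
After op 3 (type): buf='abc' undo_depth=1 redo_depth=0
After op 4 (delete): buf='ab' undo_depth=2 redo_depth=0
After op 5 (type): buf='abtwo' undo_depth=3 redo_depth=0
After op 6 (undo): buf='ab' undo_depth=2 redo_depth=1
After op 7 (undo): buf='abc' undo_depth=1 redo_depth=2
After op 8 (type): buf='abcbaz' undo_depth=2 redo_depth=0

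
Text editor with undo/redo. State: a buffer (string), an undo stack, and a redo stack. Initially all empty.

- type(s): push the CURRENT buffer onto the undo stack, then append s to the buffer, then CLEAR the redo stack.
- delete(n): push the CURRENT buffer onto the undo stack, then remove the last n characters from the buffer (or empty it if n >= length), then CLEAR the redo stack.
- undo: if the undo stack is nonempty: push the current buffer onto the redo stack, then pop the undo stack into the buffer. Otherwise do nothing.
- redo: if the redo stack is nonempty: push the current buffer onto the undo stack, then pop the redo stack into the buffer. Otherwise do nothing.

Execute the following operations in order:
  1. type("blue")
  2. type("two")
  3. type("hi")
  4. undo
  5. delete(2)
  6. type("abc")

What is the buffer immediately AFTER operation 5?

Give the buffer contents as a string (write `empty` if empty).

After op 1 (type): buf='blue' undo_depth=1 redo_depth=0
After op 2 (type): buf='bluetwo' undo_depth=2 redo_depth=0
After op 3 (type): buf='bluetwohi' undo_depth=3 redo_depth=0
After op 4 (undo): buf='bluetwo' undo_depth=2 redo_depth=1
After op 5 (delete): buf='bluet' undo_depth=3 redo_depth=0

Answer: bluet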